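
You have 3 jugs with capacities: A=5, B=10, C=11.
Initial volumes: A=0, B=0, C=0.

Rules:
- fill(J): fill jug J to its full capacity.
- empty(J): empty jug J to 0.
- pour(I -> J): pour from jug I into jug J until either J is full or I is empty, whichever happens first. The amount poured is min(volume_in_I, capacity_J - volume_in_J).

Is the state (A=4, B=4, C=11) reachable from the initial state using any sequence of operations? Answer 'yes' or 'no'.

BFS from (A=0, B=0, C=0):
  1. fill(B) -> (A=0 B=10 C=0)
  2. pour(B -> C) -> (A=0 B=0 C=10)
  3. fill(B) -> (A=0 B=10 C=10)
  4. pour(B -> A) -> (A=5 B=5 C=10)
  5. pour(A -> C) -> (A=4 B=5 C=11)
  6. empty(C) -> (A=4 B=5 C=0)
  7. pour(B -> C) -> (A=4 B=0 C=5)
  8. fill(B) -> (A=4 B=10 C=5)
  9. pour(B -> C) -> (A=4 B=4 C=11)
Target reached → yes.

Answer: yes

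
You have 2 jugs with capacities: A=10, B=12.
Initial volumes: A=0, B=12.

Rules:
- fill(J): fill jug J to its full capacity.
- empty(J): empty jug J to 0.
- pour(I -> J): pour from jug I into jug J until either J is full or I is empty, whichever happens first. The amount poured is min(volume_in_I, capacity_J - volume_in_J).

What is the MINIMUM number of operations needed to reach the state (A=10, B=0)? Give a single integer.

Answer: 2

Derivation:
BFS from (A=0, B=12). One shortest path:
  1. fill(A) -> (A=10 B=12)
  2. empty(B) -> (A=10 B=0)
Reached target in 2 moves.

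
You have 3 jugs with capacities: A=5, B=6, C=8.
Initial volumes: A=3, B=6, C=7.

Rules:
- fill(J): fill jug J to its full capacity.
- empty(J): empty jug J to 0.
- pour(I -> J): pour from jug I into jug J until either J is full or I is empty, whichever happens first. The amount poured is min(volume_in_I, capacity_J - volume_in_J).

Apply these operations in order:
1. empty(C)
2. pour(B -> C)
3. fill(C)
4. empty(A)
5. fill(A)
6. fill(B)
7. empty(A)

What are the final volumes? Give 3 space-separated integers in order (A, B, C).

Step 1: empty(C) -> (A=3 B=6 C=0)
Step 2: pour(B -> C) -> (A=3 B=0 C=6)
Step 3: fill(C) -> (A=3 B=0 C=8)
Step 4: empty(A) -> (A=0 B=0 C=8)
Step 5: fill(A) -> (A=5 B=0 C=8)
Step 6: fill(B) -> (A=5 B=6 C=8)
Step 7: empty(A) -> (A=0 B=6 C=8)

Answer: 0 6 8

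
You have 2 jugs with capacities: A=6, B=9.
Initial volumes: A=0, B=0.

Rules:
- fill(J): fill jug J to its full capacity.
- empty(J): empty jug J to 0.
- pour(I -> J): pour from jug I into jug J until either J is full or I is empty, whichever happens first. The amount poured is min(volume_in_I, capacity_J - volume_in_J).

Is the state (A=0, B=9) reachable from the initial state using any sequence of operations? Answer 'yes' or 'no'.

Answer: yes

Derivation:
BFS from (A=0, B=0):
  1. fill(B) -> (A=0 B=9)
Target reached → yes.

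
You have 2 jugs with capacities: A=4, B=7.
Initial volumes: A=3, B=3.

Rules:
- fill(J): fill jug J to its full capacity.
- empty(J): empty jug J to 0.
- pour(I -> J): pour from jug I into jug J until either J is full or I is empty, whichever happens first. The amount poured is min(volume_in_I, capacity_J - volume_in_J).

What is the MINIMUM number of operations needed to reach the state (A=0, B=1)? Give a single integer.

Answer: 7

Derivation:
BFS from (A=3, B=3). One shortest path:
  1. fill(A) -> (A=4 B=3)
  2. empty(B) -> (A=4 B=0)
  3. pour(A -> B) -> (A=0 B=4)
  4. fill(A) -> (A=4 B=4)
  5. pour(A -> B) -> (A=1 B=7)
  6. empty(B) -> (A=1 B=0)
  7. pour(A -> B) -> (A=0 B=1)
Reached target in 7 moves.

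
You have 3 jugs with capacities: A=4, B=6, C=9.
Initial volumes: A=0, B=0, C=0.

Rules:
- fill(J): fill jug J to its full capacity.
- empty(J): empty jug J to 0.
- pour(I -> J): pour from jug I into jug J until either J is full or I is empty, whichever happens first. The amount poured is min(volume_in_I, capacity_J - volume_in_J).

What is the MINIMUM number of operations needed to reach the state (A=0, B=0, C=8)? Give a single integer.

BFS from (A=0, B=0, C=0). One shortest path:
  1. fill(A) -> (A=4 B=0 C=0)
  2. pour(A -> C) -> (A=0 B=0 C=4)
  3. fill(A) -> (A=4 B=0 C=4)
  4. pour(A -> C) -> (A=0 B=0 C=8)
Reached target in 4 moves.

Answer: 4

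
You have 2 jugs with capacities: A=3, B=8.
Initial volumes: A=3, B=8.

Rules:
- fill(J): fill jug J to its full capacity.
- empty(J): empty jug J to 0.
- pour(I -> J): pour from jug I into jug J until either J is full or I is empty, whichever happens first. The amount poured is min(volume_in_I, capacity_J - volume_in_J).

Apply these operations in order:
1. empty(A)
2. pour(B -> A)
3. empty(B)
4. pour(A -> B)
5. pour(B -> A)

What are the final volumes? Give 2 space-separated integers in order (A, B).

Answer: 3 0

Derivation:
Step 1: empty(A) -> (A=0 B=8)
Step 2: pour(B -> A) -> (A=3 B=5)
Step 3: empty(B) -> (A=3 B=0)
Step 4: pour(A -> B) -> (A=0 B=3)
Step 5: pour(B -> A) -> (A=3 B=0)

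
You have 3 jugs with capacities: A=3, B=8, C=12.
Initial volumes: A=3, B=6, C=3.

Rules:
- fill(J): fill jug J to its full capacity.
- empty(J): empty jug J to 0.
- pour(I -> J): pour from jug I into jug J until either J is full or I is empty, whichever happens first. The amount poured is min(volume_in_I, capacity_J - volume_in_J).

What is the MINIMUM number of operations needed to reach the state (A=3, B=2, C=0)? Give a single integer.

BFS from (A=3, B=6, C=3). One shortest path:
  1. fill(B) -> (A=3 B=8 C=3)
  2. pour(A -> C) -> (A=0 B=8 C=6)
  3. fill(A) -> (A=3 B=8 C=6)
  4. pour(B -> C) -> (A=3 B=2 C=12)
  5. empty(C) -> (A=3 B=2 C=0)
Reached target in 5 moves.

Answer: 5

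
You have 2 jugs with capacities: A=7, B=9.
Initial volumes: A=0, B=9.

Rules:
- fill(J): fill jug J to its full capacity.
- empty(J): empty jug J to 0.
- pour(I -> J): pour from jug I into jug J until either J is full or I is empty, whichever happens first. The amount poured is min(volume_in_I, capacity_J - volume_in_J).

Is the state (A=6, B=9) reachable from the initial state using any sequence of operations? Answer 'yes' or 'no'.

Answer: yes

Derivation:
BFS from (A=0, B=9):
  1. pour(B -> A) -> (A=7 B=2)
  2. empty(A) -> (A=0 B=2)
  3. pour(B -> A) -> (A=2 B=0)
  4. fill(B) -> (A=2 B=9)
  5. pour(B -> A) -> (A=7 B=4)
  6. empty(A) -> (A=0 B=4)
  7. pour(B -> A) -> (A=4 B=0)
  8. fill(B) -> (A=4 B=9)
  9. pour(B -> A) -> (A=7 B=6)
  10. empty(A) -> (A=0 B=6)
  11. pour(B -> A) -> (A=6 B=0)
  12. fill(B) -> (A=6 B=9)
Target reached → yes.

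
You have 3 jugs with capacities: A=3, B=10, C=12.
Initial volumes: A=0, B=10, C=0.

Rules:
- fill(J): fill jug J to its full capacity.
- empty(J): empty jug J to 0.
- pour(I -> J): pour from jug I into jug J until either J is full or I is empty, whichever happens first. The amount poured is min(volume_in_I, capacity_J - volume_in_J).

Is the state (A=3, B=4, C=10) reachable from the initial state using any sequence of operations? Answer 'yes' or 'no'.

BFS from (A=0, B=10, C=0):
  1. pour(B -> C) -> (A=0 B=0 C=10)
  2. fill(B) -> (A=0 B=10 C=10)
  3. pour(B -> A) -> (A=3 B=7 C=10)
  4. empty(A) -> (A=0 B=7 C=10)
  5. pour(B -> A) -> (A=3 B=4 C=10)
Target reached → yes.

Answer: yes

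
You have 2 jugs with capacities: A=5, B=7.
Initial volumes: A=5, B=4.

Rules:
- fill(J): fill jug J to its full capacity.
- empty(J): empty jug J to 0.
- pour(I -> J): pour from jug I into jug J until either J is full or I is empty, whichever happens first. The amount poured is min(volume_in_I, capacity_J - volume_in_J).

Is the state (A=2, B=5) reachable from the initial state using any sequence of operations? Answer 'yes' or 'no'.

Answer: no

Derivation:
BFS explored all 24 reachable states.
Reachable set includes: (0,0), (0,1), (0,2), (0,3), (0,4), (0,5), (0,6), (0,7), (1,0), (1,7), (2,0), (2,7) ...
Target (A=2, B=5) not in reachable set → no.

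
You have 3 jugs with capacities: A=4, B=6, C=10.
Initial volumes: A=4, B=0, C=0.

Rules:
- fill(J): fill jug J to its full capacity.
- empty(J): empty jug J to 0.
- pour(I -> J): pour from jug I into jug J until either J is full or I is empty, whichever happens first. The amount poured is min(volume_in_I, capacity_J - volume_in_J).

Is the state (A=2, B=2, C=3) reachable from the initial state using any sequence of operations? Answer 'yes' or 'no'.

Answer: no

Derivation:
BFS explored all 64 reachable states.
Reachable set includes: (0,0,0), (0,0,2), (0,0,4), (0,0,6), (0,0,8), (0,0,10), (0,2,0), (0,2,2), (0,2,4), (0,2,6), (0,2,8), (0,2,10) ...
Target (A=2, B=2, C=3) not in reachable set → no.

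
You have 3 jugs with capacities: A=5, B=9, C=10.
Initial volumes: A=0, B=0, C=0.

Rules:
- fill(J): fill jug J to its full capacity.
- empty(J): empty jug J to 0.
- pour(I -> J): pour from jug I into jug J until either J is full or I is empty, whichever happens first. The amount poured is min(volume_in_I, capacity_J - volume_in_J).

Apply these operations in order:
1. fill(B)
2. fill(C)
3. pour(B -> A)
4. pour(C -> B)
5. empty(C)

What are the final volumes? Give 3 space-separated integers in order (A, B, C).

Answer: 5 9 0

Derivation:
Step 1: fill(B) -> (A=0 B=9 C=0)
Step 2: fill(C) -> (A=0 B=9 C=10)
Step 3: pour(B -> A) -> (A=5 B=4 C=10)
Step 4: pour(C -> B) -> (A=5 B=9 C=5)
Step 5: empty(C) -> (A=5 B=9 C=0)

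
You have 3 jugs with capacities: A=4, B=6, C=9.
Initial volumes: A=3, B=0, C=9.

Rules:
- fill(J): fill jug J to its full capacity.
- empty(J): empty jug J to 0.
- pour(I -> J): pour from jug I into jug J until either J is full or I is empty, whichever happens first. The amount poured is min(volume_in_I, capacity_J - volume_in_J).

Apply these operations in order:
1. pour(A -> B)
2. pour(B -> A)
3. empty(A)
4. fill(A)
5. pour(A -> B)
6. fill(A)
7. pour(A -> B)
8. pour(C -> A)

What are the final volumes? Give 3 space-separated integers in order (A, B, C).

Answer: 4 6 7

Derivation:
Step 1: pour(A -> B) -> (A=0 B=3 C=9)
Step 2: pour(B -> A) -> (A=3 B=0 C=9)
Step 3: empty(A) -> (A=0 B=0 C=9)
Step 4: fill(A) -> (A=4 B=0 C=9)
Step 5: pour(A -> B) -> (A=0 B=4 C=9)
Step 6: fill(A) -> (A=4 B=4 C=9)
Step 7: pour(A -> B) -> (A=2 B=6 C=9)
Step 8: pour(C -> A) -> (A=4 B=6 C=7)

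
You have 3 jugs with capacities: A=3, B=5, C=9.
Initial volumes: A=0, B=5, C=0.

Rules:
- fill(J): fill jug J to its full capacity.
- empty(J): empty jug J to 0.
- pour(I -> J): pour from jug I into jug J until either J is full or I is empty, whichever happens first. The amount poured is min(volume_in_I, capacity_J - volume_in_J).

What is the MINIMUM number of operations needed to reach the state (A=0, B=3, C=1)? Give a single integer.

BFS from (A=0, B=5, C=0). One shortest path:
  1. empty(B) -> (A=0 B=0 C=0)
  2. fill(C) -> (A=0 B=0 C=9)
  3. pour(C -> A) -> (A=3 B=0 C=6)
  4. pour(C -> B) -> (A=3 B=5 C=1)
  5. empty(B) -> (A=3 B=0 C=1)
  6. pour(A -> B) -> (A=0 B=3 C=1)
Reached target in 6 moves.

Answer: 6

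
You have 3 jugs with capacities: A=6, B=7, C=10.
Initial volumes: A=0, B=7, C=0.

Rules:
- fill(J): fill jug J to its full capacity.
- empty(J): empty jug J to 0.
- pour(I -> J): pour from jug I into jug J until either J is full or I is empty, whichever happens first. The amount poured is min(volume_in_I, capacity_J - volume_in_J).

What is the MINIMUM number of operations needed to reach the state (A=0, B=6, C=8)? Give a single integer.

Answer: 5

Derivation:
BFS from (A=0, B=7, C=0). One shortest path:
  1. pour(B -> A) -> (A=6 B=1 C=0)
  2. pour(B -> C) -> (A=6 B=0 C=1)
  3. fill(B) -> (A=6 B=7 C=1)
  4. pour(B -> C) -> (A=6 B=0 C=8)
  5. pour(A -> B) -> (A=0 B=6 C=8)
Reached target in 5 moves.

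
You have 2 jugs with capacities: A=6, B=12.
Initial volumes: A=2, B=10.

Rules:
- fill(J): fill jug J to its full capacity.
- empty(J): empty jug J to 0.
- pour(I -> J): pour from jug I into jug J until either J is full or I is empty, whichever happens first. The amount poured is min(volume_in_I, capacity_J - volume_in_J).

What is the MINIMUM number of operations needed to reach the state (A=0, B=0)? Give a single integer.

Answer: 2

Derivation:
BFS from (A=2, B=10). One shortest path:
  1. empty(A) -> (A=0 B=10)
  2. empty(B) -> (A=0 B=0)
Reached target in 2 moves.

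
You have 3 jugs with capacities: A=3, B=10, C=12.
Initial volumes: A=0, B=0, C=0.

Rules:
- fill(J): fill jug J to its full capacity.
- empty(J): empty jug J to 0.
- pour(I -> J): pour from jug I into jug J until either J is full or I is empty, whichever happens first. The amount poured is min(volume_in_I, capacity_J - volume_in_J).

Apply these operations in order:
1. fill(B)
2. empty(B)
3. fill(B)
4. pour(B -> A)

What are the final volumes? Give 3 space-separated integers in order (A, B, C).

Step 1: fill(B) -> (A=0 B=10 C=0)
Step 2: empty(B) -> (A=0 B=0 C=0)
Step 3: fill(B) -> (A=0 B=10 C=0)
Step 4: pour(B -> A) -> (A=3 B=7 C=0)

Answer: 3 7 0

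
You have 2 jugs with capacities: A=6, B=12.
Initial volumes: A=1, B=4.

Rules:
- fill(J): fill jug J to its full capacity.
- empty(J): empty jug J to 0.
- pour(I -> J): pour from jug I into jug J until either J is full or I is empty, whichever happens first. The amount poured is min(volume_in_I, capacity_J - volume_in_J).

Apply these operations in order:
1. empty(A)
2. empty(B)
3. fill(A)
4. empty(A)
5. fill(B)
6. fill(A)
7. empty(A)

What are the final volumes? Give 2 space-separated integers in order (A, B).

Answer: 0 12

Derivation:
Step 1: empty(A) -> (A=0 B=4)
Step 2: empty(B) -> (A=0 B=0)
Step 3: fill(A) -> (A=6 B=0)
Step 4: empty(A) -> (A=0 B=0)
Step 5: fill(B) -> (A=0 B=12)
Step 6: fill(A) -> (A=6 B=12)
Step 7: empty(A) -> (A=0 B=12)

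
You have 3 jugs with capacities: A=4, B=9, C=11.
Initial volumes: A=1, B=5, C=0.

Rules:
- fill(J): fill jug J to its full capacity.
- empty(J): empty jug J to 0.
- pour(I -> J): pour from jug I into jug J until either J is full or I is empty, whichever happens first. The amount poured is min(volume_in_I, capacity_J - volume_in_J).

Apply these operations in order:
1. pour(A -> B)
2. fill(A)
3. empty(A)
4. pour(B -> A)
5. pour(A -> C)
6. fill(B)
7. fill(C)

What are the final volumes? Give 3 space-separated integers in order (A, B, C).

Answer: 0 9 11

Derivation:
Step 1: pour(A -> B) -> (A=0 B=6 C=0)
Step 2: fill(A) -> (A=4 B=6 C=0)
Step 3: empty(A) -> (A=0 B=6 C=0)
Step 4: pour(B -> A) -> (A=4 B=2 C=0)
Step 5: pour(A -> C) -> (A=0 B=2 C=4)
Step 6: fill(B) -> (A=0 B=9 C=4)
Step 7: fill(C) -> (A=0 B=9 C=11)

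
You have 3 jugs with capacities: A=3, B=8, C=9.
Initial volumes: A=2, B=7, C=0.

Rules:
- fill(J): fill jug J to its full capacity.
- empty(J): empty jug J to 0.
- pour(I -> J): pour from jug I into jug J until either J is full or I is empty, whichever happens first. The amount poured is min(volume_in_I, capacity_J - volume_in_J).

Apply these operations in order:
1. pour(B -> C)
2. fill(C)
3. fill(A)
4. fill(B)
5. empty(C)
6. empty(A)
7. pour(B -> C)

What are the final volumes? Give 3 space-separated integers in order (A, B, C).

Step 1: pour(B -> C) -> (A=2 B=0 C=7)
Step 2: fill(C) -> (A=2 B=0 C=9)
Step 3: fill(A) -> (A=3 B=0 C=9)
Step 4: fill(B) -> (A=3 B=8 C=9)
Step 5: empty(C) -> (A=3 B=8 C=0)
Step 6: empty(A) -> (A=0 B=8 C=0)
Step 7: pour(B -> C) -> (A=0 B=0 C=8)

Answer: 0 0 8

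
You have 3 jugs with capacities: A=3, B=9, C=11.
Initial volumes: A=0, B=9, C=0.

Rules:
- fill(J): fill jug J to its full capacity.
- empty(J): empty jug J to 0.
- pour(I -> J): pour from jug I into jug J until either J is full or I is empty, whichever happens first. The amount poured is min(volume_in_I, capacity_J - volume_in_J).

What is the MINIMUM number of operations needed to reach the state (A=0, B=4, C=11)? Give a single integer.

BFS from (A=0, B=9, C=0). One shortest path:
  1. fill(A) -> (A=3 B=9 C=0)
  2. pour(A -> C) -> (A=0 B=9 C=3)
  3. fill(A) -> (A=3 B=9 C=3)
  4. pour(A -> C) -> (A=0 B=9 C=6)
  5. pour(B -> C) -> (A=0 B=4 C=11)
Reached target in 5 moves.

Answer: 5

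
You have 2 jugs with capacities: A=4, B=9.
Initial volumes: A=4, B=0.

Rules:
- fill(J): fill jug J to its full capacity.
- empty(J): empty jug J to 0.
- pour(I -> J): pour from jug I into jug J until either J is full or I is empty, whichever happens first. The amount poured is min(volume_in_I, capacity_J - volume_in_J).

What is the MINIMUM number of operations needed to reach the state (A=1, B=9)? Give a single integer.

Answer: 8

Derivation:
BFS from (A=4, B=0). One shortest path:
  1. empty(A) -> (A=0 B=0)
  2. fill(B) -> (A=0 B=9)
  3. pour(B -> A) -> (A=4 B=5)
  4. empty(A) -> (A=0 B=5)
  5. pour(B -> A) -> (A=4 B=1)
  6. empty(A) -> (A=0 B=1)
  7. pour(B -> A) -> (A=1 B=0)
  8. fill(B) -> (A=1 B=9)
Reached target in 8 moves.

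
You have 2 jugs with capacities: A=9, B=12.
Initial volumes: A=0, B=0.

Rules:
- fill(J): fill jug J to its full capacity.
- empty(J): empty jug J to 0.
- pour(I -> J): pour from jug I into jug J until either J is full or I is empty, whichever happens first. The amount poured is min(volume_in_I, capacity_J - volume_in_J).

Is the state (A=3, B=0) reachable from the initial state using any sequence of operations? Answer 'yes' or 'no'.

Answer: yes

Derivation:
BFS from (A=0, B=0):
  1. fill(B) -> (A=0 B=12)
  2. pour(B -> A) -> (A=9 B=3)
  3. empty(A) -> (A=0 B=3)
  4. pour(B -> A) -> (A=3 B=0)
Target reached → yes.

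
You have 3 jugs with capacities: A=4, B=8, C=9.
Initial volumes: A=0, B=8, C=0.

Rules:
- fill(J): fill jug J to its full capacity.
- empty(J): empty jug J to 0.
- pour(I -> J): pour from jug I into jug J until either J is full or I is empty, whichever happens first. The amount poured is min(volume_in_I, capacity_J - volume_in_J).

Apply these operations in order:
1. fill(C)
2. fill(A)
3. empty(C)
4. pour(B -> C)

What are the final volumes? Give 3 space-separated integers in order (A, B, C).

Step 1: fill(C) -> (A=0 B=8 C=9)
Step 2: fill(A) -> (A=4 B=8 C=9)
Step 3: empty(C) -> (A=4 B=8 C=0)
Step 4: pour(B -> C) -> (A=4 B=0 C=8)

Answer: 4 0 8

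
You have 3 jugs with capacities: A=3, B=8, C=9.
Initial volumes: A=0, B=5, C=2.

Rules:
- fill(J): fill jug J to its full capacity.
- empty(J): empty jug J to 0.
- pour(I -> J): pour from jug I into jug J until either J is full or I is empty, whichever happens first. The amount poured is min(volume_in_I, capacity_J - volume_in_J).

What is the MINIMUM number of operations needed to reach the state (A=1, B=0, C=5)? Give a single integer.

Answer: 6

Derivation:
BFS from (A=0, B=5, C=2). One shortest path:
  1. pour(B -> C) -> (A=0 B=0 C=7)
  2. fill(B) -> (A=0 B=8 C=7)
  3. pour(B -> A) -> (A=3 B=5 C=7)
  4. pour(A -> C) -> (A=1 B=5 C=9)
  5. empty(C) -> (A=1 B=5 C=0)
  6. pour(B -> C) -> (A=1 B=0 C=5)
Reached target in 6 moves.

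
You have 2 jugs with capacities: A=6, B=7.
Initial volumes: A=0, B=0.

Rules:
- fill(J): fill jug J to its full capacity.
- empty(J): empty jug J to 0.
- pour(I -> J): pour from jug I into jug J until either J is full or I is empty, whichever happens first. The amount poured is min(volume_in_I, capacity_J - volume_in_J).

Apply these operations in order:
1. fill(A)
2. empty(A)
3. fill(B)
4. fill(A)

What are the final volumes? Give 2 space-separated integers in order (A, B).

Answer: 6 7

Derivation:
Step 1: fill(A) -> (A=6 B=0)
Step 2: empty(A) -> (A=0 B=0)
Step 3: fill(B) -> (A=0 B=7)
Step 4: fill(A) -> (A=6 B=7)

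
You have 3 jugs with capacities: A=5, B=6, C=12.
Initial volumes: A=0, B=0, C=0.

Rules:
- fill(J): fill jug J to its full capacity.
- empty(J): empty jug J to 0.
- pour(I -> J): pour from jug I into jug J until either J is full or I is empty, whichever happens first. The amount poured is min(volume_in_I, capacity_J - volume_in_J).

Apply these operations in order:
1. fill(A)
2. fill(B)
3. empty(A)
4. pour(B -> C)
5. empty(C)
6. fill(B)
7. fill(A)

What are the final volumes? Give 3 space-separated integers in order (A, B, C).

Answer: 5 6 0

Derivation:
Step 1: fill(A) -> (A=5 B=0 C=0)
Step 2: fill(B) -> (A=5 B=6 C=0)
Step 3: empty(A) -> (A=0 B=6 C=0)
Step 4: pour(B -> C) -> (A=0 B=0 C=6)
Step 5: empty(C) -> (A=0 B=0 C=0)
Step 6: fill(B) -> (A=0 B=6 C=0)
Step 7: fill(A) -> (A=5 B=6 C=0)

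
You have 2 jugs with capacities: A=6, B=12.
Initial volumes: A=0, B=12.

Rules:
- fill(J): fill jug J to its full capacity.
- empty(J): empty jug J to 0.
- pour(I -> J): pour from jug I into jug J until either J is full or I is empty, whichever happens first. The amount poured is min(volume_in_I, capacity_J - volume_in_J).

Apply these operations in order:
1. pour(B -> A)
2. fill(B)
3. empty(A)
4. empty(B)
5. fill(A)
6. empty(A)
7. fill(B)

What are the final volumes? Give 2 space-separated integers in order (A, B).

Step 1: pour(B -> A) -> (A=6 B=6)
Step 2: fill(B) -> (A=6 B=12)
Step 3: empty(A) -> (A=0 B=12)
Step 4: empty(B) -> (A=0 B=0)
Step 5: fill(A) -> (A=6 B=0)
Step 6: empty(A) -> (A=0 B=0)
Step 7: fill(B) -> (A=0 B=12)

Answer: 0 12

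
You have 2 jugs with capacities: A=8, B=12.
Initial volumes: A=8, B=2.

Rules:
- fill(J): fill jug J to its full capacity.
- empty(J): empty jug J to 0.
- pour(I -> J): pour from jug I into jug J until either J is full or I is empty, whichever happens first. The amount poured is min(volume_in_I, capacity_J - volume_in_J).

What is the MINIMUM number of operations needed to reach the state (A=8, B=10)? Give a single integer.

Answer: 2

Derivation:
BFS from (A=8, B=2). One shortest path:
  1. pour(A -> B) -> (A=0 B=10)
  2. fill(A) -> (A=8 B=10)
Reached target in 2 moves.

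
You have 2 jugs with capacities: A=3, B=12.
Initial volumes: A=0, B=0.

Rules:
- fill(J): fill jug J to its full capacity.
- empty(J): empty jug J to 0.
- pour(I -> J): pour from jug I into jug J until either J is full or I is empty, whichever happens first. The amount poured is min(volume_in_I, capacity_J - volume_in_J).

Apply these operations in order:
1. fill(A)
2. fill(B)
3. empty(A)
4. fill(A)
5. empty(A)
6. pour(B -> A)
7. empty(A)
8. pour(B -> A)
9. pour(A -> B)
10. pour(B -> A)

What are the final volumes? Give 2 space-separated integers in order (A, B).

Answer: 3 6

Derivation:
Step 1: fill(A) -> (A=3 B=0)
Step 2: fill(B) -> (A=3 B=12)
Step 3: empty(A) -> (A=0 B=12)
Step 4: fill(A) -> (A=3 B=12)
Step 5: empty(A) -> (A=0 B=12)
Step 6: pour(B -> A) -> (A=3 B=9)
Step 7: empty(A) -> (A=0 B=9)
Step 8: pour(B -> A) -> (A=3 B=6)
Step 9: pour(A -> B) -> (A=0 B=9)
Step 10: pour(B -> A) -> (A=3 B=6)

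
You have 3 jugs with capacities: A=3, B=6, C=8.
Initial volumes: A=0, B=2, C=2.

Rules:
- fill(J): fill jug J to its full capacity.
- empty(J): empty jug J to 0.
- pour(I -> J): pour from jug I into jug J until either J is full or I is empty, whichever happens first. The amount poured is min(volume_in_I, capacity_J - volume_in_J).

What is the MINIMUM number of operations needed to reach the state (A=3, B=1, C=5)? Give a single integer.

BFS from (A=0, B=2, C=2). One shortest path:
  1. pour(C -> A) -> (A=2 B=2 C=0)
  2. fill(C) -> (A=2 B=2 C=8)
  3. pour(B -> A) -> (A=3 B=1 C=8)
  4. empty(A) -> (A=0 B=1 C=8)
  5. pour(C -> A) -> (A=3 B=1 C=5)
Reached target in 5 moves.

Answer: 5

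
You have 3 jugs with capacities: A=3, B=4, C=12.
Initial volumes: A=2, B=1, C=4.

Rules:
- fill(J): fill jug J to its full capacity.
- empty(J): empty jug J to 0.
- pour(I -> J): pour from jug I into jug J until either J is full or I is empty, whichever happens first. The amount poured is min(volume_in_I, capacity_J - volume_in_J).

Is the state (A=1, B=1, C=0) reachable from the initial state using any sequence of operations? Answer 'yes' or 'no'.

BFS from (A=2, B=1, C=4):
  1. empty(A) -> (A=0 B=1 C=4)
  2. pour(C -> A) -> (A=3 B=1 C=1)
  3. empty(A) -> (A=0 B=1 C=1)
  4. pour(C -> A) -> (A=1 B=1 C=0)
Target reached → yes.

Answer: yes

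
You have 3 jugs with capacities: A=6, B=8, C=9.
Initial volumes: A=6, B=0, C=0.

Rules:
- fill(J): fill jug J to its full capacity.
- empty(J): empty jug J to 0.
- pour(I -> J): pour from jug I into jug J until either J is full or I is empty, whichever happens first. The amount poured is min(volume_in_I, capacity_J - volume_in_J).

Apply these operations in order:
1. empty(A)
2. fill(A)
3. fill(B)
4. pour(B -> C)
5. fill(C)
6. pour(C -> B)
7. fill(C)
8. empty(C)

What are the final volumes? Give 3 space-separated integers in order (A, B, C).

Answer: 6 8 0

Derivation:
Step 1: empty(A) -> (A=0 B=0 C=0)
Step 2: fill(A) -> (A=6 B=0 C=0)
Step 3: fill(B) -> (A=6 B=8 C=0)
Step 4: pour(B -> C) -> (A=6 B=0 C=8)
Step 5: fill(C) -> (A=6 B=0 C=9)
Step 6: pour(C -> B) -> (A=6 B=8 C=1)
Step 7: fill(C) -> (A=6 B=8 C=9)
Step 8: empty(C) -> (A=6 B=8 C=0)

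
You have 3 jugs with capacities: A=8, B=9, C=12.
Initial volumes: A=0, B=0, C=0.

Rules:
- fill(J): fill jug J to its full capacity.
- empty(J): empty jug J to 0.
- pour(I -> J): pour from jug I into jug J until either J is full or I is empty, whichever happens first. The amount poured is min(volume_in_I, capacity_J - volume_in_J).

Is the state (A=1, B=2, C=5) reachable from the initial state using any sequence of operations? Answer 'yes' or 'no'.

BFS explored all 554 reachable states.
Reachable set includes: (0,0,0), (0,0,1), (0,0,2), (0,0,3), (0,0,4), (0,0,5), (0,0,6), (0,0,7), (0,0,8), (0,0,9), (0,0,10), (0,0,11) ...
Target (A=1, B=2, C=5) not in reachable set → no.

Answer: no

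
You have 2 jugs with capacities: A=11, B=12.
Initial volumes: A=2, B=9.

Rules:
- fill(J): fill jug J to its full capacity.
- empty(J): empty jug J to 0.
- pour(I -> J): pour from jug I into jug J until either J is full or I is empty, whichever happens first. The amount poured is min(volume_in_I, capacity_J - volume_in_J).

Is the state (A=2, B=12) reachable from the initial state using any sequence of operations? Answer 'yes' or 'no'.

Answer: yes

Derivation:
BFS from (A=2, B=9):
  1. fill(B) -> (A=2 B=12)
Target reached → yes.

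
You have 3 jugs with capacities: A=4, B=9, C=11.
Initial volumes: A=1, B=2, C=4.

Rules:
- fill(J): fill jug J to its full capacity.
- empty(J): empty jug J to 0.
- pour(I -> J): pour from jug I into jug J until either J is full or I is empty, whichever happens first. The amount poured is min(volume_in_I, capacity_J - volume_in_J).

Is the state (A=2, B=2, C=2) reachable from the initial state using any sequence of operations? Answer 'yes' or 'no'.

Answer: no

Derivation:
BFS explored all 361 reachable states.
Reachable set includes: (0,0,0), (0,0,1), (0,0,2), (0,0,3), (0,0,4), (0,0,5), (0,0,6), (0,0,7), (0,0,8), (0,0,9), (0,0,10), (0,0,11) ...
Target (A=2, B=2, C=2) not in reachable set → no.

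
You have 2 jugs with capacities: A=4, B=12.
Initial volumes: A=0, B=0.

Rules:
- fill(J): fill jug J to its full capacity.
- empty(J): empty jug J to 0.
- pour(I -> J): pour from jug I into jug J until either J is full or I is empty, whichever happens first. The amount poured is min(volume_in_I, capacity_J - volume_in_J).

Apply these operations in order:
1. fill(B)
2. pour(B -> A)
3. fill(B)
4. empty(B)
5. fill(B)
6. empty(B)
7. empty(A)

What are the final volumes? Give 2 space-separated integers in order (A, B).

Step 1: fill(B) -> (A=0 B=12)
Step 2: pour(B -> A) -> (A=4 B=8)
Step 3: fill(B) -> (A=4 B=12)
Step 4: empty(B) -> (A=4 B=0)
Step 5: fill(B) -> (A=4 B=12)
Step 6: empty(B) -> (A=4 B=0)
Step 7: empty(A) -> (A=0 B=0)

Answer: 0 0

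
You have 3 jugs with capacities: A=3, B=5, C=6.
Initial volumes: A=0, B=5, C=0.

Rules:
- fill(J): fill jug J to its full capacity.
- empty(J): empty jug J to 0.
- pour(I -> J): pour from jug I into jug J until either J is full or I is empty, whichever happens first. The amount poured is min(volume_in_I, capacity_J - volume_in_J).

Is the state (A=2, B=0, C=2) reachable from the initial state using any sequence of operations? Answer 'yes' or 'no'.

Answer: yes

Derivation:
BFS from (A=0, B=5, C=0):
  1. pour(B -> C) -> (A=0 B=0 C=5)
  2. fill(B) -> (A=0 B=5 C=5)
  3. pour(B -> A) -> (A=3 B=2 C=5)
  4. pour(A -> C) -> (A=2 B=2 C=6)
  5. empty(C) -> (A=2 B=2 C=0)
  6. pour(B -> C) -> (A=2 B=0 C=2)
Target reached → yes.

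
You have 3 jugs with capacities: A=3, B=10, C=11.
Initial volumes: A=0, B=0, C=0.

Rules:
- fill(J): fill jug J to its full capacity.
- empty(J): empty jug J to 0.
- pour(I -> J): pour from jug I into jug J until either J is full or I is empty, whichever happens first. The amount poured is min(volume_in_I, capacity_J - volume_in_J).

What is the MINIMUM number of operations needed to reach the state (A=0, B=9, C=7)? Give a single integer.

BFS from (A=0, B=0, C=0). One shortest path:
  1. fill(A) -> (A=3 B=0 C=0)
  2. fill(B) -> (A=3 B=10 C=0)
  3. pour(B -> C) -> (A=3 B=0 C=10)
  4. pour(A -> B) -> (A=0 B=3 C=10)
  5. fill(A) -> (A=3 B=3 C=10)
  6. pour(A -> B) -> (A=0 B=6 C=10)
  7. pour(C -> A) -> (A=3 B=6 C=7)
  8. pour(A -> B) -> (A=0 B=9 C=7)
Reached target in 8 moves.

Answer: 8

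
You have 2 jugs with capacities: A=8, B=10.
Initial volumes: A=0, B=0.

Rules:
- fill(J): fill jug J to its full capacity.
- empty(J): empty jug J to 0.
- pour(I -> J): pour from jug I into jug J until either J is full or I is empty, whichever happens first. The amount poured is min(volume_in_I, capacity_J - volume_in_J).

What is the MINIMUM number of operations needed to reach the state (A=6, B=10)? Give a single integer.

BFS from (A=0, B=0). One shortest path:
  1. fill(A) -> (A=8 B=0)
  2. pour(A -> B) -> (A=0 B=8)
  3. fill(A) -> (A=8 B=8)
  4. pour(A -> B) -> (A=6 B=10)
Reached target in 4 moves.

Answer: 4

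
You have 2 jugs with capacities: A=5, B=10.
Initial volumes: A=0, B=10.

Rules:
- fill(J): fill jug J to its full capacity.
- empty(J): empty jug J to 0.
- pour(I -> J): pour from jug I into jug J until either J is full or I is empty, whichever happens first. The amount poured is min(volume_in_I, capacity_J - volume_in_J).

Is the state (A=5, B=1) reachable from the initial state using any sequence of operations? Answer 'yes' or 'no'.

BFS explored all 6 reachable states.
Reachable set includes: (0,0), (0,5), (0,10), (5,0), (5,5), (5,10)
Target (A=5, B=1) not in reachable set → no.

Answer: no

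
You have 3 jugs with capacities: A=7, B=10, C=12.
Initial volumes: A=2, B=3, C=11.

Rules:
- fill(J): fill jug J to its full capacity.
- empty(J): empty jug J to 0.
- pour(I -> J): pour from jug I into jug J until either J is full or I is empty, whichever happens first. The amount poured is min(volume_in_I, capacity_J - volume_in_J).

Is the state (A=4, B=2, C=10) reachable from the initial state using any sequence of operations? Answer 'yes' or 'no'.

BFS explored all 551 reachable states.
Reachable set includes: (0,0,0), (0,0,1), (0,0,2), (0,0,3), (0,0,4), (0,0,5), (0,0,6), (0,0,7), (0,0,8), (0,0,9), (0,0,10), (0,0,11) ...
Target (A=4, B=2, C=10) not in reachable set → no.

Answer: no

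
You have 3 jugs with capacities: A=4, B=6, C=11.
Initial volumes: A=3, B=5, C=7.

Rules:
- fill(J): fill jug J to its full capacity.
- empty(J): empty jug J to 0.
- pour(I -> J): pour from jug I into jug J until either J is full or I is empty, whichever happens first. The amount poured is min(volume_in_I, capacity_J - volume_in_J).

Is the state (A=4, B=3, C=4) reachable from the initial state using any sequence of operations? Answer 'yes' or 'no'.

BFS from (A=3, B=5, C=7):
  1. empty(A) -> (A=0 B=5 C=7)
  2. empty(B) -> (A=0 B=0 C=7)
  3. pour(C -> A) -> (A=4 B=0 C=3)
  4. pour(C -> B) -> (A=4 B=3 C=0)
  5. pour(A -> C) -> (A=0 B=3 C=4)
  6. fill(A) -> (A=4 B=3 C=4)
Target reached → yes.

Answer: yes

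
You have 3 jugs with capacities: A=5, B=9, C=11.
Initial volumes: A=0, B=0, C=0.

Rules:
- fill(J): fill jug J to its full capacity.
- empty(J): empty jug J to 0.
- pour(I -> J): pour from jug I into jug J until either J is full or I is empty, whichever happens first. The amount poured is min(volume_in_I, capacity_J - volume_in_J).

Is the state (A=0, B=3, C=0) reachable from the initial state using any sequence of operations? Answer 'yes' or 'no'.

BFS from (A=0, B=0, C=0):
  1. fill(A) -> (A=5 B=0 C=0)
  2. fill(B) -> (A=5 B=9 C=0)
  3. pour(A -> C) -> (A=0 B=9 C=5)
  4. pour(B -> C) -> (A=0 B=3 C=11)
  5. empty(C) -> (A=0 B=3 C=0)
Target reached → yes.

Answer: yes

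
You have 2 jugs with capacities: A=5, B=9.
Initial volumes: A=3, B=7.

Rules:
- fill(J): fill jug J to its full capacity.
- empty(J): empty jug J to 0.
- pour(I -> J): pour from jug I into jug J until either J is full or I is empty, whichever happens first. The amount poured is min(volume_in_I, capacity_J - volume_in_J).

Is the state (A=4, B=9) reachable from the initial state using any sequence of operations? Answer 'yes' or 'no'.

Answer: yes

Derivation:
BFS from (A=3, B=7):
  1. empty(A) -> (A=0 B=7)
  2. fill(B) -> (A=0 B=9)
  3. pour(B -> A) -> (A=5 B=4)
  4. empty(A) -> (A=0 B=4)
  5. pour(B -> A) -> (A=4 B=0)
  6. fill(B) -> (A=4 B=9)
Target reached → yes.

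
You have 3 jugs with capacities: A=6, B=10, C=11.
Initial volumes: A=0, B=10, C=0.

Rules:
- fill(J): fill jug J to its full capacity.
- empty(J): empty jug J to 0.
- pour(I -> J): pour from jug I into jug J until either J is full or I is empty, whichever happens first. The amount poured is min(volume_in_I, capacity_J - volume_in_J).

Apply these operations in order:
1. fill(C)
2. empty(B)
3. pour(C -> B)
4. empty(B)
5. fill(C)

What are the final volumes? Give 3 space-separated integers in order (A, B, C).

Step 1: fill(C) -> (A=0 B=10 C=11)
Step 2: empty(B) -> (A=0 B=0 C=11)
Step 3: pour(C -> B) -> (A=0 B=10 C=1)
Step 4: empty(B) -> (A=0 B=0 C=1)
Step 5: fill(C) -> (A=0 B=0 C=11)

Answer: 0 0 11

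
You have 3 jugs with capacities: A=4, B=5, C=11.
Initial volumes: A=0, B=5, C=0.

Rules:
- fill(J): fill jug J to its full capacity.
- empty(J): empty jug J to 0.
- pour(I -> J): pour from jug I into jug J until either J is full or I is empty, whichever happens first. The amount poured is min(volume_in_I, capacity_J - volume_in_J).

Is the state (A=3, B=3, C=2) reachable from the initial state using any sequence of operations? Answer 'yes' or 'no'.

Answer: no

Derivation:
BFS explored all 240 reachable states.
Reachable set includes: (0,0,0), (0,0,1), (0,0,2), (0,0,3), (0,0,4), (0,0,5), (0,0,6), (0,0,7), (0,0,8), (0,0,9), (0,0,10), (0,0,11) ...
Target (A=3, B=3, C=2) not in reachable set → no.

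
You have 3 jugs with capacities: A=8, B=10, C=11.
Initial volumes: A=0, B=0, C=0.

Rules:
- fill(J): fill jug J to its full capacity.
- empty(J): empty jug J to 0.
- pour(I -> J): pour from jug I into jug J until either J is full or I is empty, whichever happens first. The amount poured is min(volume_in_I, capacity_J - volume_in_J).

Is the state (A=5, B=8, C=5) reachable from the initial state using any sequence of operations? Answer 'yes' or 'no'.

Answer: no

Derivation:
BFS explored all 558 reachable states.
Reachable set includes: (0,0,0), (0,0,1), (0,0,2), (0,0,3), (0,0,4), (0,0,5), (0,0,6), (0,0,7), (0,0,8), (0,0,9), (0,0,10), (0,0,11) ...
Target (A=5, B=8, C=5) not in reachable set → no.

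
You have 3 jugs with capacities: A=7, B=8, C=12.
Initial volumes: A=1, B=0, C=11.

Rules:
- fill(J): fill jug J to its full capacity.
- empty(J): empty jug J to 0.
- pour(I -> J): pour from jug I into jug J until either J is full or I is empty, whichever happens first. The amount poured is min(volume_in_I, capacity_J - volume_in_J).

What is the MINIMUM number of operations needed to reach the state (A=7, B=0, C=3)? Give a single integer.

BFS from (A=1, B=0, C=11). One shortest path:
  1. fill(A) -> (A=7 B=0 C=11)
  2. pour(C -> B) -> (A=7 B=8 C=3)
  3. empty(B) -> (A=7 B=0 C=3)
Reached target in 3 moves.

Answer: 3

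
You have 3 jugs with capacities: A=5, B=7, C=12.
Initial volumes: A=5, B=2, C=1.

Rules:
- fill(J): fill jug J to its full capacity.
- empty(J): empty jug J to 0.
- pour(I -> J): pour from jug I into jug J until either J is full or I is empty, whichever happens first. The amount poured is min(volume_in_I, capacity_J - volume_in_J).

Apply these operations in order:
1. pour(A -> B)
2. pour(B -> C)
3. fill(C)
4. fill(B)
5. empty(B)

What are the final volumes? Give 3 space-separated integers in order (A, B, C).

Step 1: pour(A -> B) -> (A=0 B=7 C=1)
Step 2: pour(B -> C) -> (A=0 B=0 C=8)
Step 3: fill(C) -> (A=0 B=0 C=12)
Step 4: fill(B) -> (A=0 B=7 C=12)
Step 5: empty(B) -> (A=0 B=0 C=12)

Answer: 0 0 12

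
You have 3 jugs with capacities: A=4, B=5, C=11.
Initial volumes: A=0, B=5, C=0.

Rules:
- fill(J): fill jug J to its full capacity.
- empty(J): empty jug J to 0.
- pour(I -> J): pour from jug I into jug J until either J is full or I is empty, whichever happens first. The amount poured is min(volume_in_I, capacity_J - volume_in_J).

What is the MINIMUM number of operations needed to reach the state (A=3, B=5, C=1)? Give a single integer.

Answer: 5

Derivation:
BFS from (A=0, B=5, C=0). One shortest path:
  1. fill(A) -> (A=4 B=5 C=0)
  2. pour(B -> C) -> (A=4 B=0 C=5)
  3. pour(A -> B) -> (A=0 B=4 C=5)
  4. pour(C -> A) -> (A=4 B=4 C=1)
  5. pour(A -> B) -> (A=3 B=5 C=1)
Reached target in 5 moves.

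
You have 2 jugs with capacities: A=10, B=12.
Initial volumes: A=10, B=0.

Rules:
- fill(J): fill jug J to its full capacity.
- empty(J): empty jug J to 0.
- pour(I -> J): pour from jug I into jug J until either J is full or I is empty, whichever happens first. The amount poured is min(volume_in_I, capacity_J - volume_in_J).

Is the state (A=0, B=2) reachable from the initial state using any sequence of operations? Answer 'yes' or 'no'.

Answer: yes

Derivation:
BFS from (A=10, B=0):
  1. empty(A) -> (A=0 B=0)
  2. fill(B) -> (A=0 B=12)
  3. pour(B -> A) -> (A=10 B=2)
  4. empty(A) -> (A=0 B=2)
Target reached → yes.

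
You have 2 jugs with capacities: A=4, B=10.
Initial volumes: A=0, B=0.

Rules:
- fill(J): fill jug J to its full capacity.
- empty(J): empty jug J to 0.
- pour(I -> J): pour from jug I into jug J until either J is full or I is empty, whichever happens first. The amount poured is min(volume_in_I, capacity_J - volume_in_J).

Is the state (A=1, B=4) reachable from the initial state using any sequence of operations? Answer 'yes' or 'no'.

BFS explored all 14 reachable states.
Reachable set includes: (0,0), (0,2), (0,4), (0,6), (0,8), (0,10), (2,0), (2,10), (4,0), (4,2), (4,4), (4,6) ...
Target (A=1, B=4) not in reachable set → no.

Answer: no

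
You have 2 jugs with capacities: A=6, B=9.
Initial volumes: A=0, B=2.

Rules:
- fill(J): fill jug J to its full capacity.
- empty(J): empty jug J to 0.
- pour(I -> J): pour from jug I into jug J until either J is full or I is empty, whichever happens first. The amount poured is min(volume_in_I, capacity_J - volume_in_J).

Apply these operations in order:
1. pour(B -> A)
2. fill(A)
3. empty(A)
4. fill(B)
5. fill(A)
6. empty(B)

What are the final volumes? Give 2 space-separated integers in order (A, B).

Answer: 6 0

Derivation:
Step 1: pour(B -> A) -> (A=2 B=0)
Step 2: fill(A) -> (A=6 B=0)
Step 3: empty(A) -> (A=0 B=0)
Step 4: fill(B) -> (A=0 B=9)
Step 5: fill(A) -> (A=6 B=9)
Step 6: empty(B) -> (A=6 B=0)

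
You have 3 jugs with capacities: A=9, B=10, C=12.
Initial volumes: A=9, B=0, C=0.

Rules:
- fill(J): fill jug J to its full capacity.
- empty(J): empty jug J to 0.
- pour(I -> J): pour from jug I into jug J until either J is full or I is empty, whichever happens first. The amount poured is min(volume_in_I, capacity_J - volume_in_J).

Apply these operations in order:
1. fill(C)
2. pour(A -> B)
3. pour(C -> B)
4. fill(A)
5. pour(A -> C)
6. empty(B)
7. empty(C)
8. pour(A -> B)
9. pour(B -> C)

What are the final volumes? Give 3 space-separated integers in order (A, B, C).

Step 1: fill(C) -> (A=9 B=0 C=12)
Step 2: pour(A -> B) -> (A=0 B=9 C=12)
Step 3: pour(C -> B) -> (A=0 B=10 C=11)
Step 4: fill(A) -> (A=9 B=10 C=11)
Step 5: pour(A -> C) -> (A=8 B=10 C=12)
Step 6: empty(B) -> (A=8 B=0 C=12)
Step 7: empty(C) -> (A=8 B=0 C=0)
Step 8: pour(A -> B) -> (A=0 B=8 C=0)
Step 9: pour(B -> C) -> (A=0 B=0 C=8)

Answer: 0 0 8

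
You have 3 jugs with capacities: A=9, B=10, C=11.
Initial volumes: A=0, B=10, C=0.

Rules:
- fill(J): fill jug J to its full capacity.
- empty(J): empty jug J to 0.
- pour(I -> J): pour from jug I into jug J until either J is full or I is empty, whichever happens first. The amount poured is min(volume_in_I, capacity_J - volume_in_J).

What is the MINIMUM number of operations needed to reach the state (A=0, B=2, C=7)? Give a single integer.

BFS from (A=0, B=10, C=0). One shortest path:
  1. fill(A) -> (A=9 B=10 C=0)
  2. pour(A -> C) -> (A=0 B=10 C=9)
  3. pour(B -> A) -> (A=9 B=1 C=9)
  4. pour(A -> C) -> (A=7 B=1 C=11)
  5. pour(C -> B) -> (A=7 B=10 C=2)
  6. empty(B) -> (A=7 B=0 C=2)
  7. pour(C -> B) -> (A=7 B=2 C=0)
  8. pour(A -> C) -> (A=0 B=2 C=7)
Reached target in 8 moves.

Answer: 8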